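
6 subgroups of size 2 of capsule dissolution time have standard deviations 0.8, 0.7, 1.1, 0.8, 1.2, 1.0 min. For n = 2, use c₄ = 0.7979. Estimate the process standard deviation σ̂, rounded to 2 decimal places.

s̄ = (0.8 + 0.7 + 1.1 + 0.8 + 1.2 + 1.0) / 6 = 0.9333
σ̂ = s̄ / c₄ = 0.9333 / 0.7979 = 1.1697

1.17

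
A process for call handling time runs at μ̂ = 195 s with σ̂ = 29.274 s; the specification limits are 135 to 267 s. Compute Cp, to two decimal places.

0.75

Cp = (USL − LSL) / (6σ̂) = (267 − 135) / (6 × 29.274) = 132.0000 / 175.6440 = 0.7515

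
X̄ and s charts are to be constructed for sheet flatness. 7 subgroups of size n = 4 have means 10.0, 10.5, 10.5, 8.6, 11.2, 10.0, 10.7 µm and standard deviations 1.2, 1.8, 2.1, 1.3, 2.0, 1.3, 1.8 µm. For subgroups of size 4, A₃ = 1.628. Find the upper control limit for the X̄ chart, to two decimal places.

12.89

X̄̄ = (10.0 + 10.5 + 10.5 + 8.6 + 11.2 + 10.0 + 10.7) / 7 = 10.2143
s̄ = (1.2 + 1.8 + 2.1 + 1.3 + 2.0 + 1.3 + 1.8) / 7 = 1.6429
UCL = X̄̄ + A₃·s̄ = 10.2143 + 1.628 × 1.6429 = 12.8889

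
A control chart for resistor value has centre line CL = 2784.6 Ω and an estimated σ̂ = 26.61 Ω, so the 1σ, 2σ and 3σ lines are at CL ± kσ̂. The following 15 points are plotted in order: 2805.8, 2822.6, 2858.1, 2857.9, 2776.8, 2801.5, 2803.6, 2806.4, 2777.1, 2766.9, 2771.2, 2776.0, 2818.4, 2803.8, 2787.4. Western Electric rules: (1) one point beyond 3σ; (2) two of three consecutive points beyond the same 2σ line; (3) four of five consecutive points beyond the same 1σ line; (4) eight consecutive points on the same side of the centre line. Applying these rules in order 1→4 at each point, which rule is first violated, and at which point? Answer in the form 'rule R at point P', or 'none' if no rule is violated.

Zone of each point (C = within 1σ̂, B = 1σ̂–2σ̂, A = 2σ̂–3σ̂, * = beyond 3σ̂; sign = side of CL): 1:+C, 2:+B, 3:+A, 4:+A, 5:-C, 6:+C, 7:+C, 8:+C, 9:-C, 10:-C, 11:-C, 12:-C, 13:+B, 14:+C, 15:+C
Rule 2 (two of three consecutive points beyond the same 2σ limit) is satisfied at point 4.

rule 2 at point 4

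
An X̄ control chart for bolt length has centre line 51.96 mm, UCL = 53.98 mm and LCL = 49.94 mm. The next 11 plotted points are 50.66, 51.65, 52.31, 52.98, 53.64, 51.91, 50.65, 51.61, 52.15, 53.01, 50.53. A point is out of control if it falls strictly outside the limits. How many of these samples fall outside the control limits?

All 11 points lie within [49.94, 53.98].

0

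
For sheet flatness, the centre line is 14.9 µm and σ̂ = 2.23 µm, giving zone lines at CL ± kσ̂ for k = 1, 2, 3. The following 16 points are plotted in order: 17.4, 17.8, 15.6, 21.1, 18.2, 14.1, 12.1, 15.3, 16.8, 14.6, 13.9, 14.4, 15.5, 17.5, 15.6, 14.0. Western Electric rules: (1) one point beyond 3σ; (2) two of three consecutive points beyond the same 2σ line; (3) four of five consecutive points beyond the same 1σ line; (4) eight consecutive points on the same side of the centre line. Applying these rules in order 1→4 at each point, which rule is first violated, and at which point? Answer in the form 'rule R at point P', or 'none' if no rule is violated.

rule 3 at point 5

Zone of each point (C = within 1σ̂, B = 1σ̂–2σ̂, A = 2σ̂–3σ̂, * = beyond 3σ̂; sign = side of CL): 1:+B, 2:+B, 3:+C, 4:+A, 5:+B, 6:-C, 7:-B, 8:+C, 9:+C, 10:-C, 11:-C, 12:-C, 13:+C, 14:+B, 15:+C, 16:-C
Rule 3 (four of five consecutive points beyond the same 1σ limit) is satisfied at point 5.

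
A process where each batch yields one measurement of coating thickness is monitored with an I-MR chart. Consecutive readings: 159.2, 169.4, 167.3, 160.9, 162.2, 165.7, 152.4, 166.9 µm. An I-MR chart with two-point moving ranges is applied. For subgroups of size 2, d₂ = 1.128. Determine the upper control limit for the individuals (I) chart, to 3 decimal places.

182.491

X̄ = (159.2 + 169.4 + 167.3 + 160.9 + 162.2 + 165.7 + 152.4 + 166.9) / 8 = 163.0000
Moving ranges: 10.2, 2.1, 6.4, 1.3, 3.5, 13.3, 14.5; M̄R̄ = 51.3000 / 7 = 7.3286
UCL = X̄ + 3·M̄R̄/d₂ = 163.0000 + 3 × 7.3286 / 1.128 = 182.4909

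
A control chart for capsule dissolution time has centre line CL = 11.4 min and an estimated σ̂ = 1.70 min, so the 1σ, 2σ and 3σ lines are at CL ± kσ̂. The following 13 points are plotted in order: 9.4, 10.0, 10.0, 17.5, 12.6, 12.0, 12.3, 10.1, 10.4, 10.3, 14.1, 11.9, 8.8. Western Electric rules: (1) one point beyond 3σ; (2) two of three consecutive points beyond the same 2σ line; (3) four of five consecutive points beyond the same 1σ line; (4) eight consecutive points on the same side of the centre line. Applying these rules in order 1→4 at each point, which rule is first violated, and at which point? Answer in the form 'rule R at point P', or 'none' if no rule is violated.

rule 1 at point 4

Zone of each point (C = within 1σ̂, B = 1σ̂–2σ̂, A = 2σ̂–3σ̂, * = beyond 3σ̂; sign = side of CL): 1:-B, 2:-C, 3:-C, 4:+*, 5:+C, 6:+C, 7:+C, 8:-C, 9:-C, 10:-C, 11:+B, 12:+C, 13:-B
Rule 1 (one point beyond the 3σ limits) is satisfied at point 4.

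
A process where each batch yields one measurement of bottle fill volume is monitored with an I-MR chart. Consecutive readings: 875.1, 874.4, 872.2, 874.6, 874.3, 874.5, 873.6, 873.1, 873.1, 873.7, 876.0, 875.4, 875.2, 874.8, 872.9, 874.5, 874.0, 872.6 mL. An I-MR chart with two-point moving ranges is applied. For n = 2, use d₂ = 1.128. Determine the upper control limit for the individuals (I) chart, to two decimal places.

X̄ = (875.1 + 874.4 + 872.2 + 874.6 + 874.3 + 874.5 + 873.6 + 873.1 + 873.1 + 873.7 + 876.0 + 875.4 + 875.2 + 874.8 + 872.9 + 874.5 + 874.0 + 872.6) / 18 = 874.1111
Moving ranges: 0.7, 2.2, 2.4, 0.3, 0.2, 0.9, 0.5, 0.0, 0.6, 2.3, 0.6, 0.2, 0.4, 1.9, 1.6, 0.5, 1.4; M̄R̄ = 16.7000 / 17 = 0.9824
UCL = X̄ + 3·M̄R̄/d₂ = 874.1111 + 3 × 0.9824 / 1.128 = 876.7238

876.72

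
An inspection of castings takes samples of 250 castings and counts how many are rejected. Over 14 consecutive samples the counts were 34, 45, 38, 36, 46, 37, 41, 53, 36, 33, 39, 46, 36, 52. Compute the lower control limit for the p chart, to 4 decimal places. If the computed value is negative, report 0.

0.0933

p̄ = Σdᵢ / (k·n) = 572 / (14 × 250) = 0.16343
LCL = p̄ − 3·√(p̄(1−p̄)/n) = 0.16343 − 3 × 0.02339 = 0.09327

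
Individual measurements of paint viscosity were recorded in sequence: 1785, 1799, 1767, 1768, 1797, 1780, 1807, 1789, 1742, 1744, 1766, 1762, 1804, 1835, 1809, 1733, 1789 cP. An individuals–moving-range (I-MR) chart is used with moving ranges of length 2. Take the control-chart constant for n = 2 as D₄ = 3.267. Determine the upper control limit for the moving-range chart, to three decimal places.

90.659

Moving ranges: 14, 32, 1, 29, 17, 27, 18, 47, 2, 22, 4, 42, 31, 26, 76, 56; M̄R̄ = 444.0000 / 16 = 27.7500
UCL_MR = D₄·M̄R̄ = 3.267 × 27.7500 = 90.6593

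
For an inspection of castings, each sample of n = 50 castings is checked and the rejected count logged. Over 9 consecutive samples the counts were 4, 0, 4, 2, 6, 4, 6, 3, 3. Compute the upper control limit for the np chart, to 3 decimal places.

p̄ = Σdᵢ / (k·n) = 32 / (9 × 50) = 0.07111
UCL = np̄ + 3·√(np̄(1−p̄)) = 3.5556 + 3 × √(3.5556×0.92889) = 3.5556 + 3 × 1.8173 = 9.0076

9.008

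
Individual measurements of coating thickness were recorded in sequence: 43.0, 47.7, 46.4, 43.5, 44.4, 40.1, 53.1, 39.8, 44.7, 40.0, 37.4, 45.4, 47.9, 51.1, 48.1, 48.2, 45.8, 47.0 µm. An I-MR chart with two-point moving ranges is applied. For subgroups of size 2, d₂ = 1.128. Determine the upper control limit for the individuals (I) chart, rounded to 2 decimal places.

56.62

X̄ = (43.0 + 47.7 + 46.4 + 43.5 + 44.4 + 40.1 + 53.1 + 39.8 + 44.7 + 40.0 + 37.4 + 45.4 + 47.9 + 51.1 + 48.1 + 48.2 + 45.8 + 47.0) / 18 = 45.2000
Moving ranges: 4.7, 1.3, 2.9, 0.9, 4.3, 13.0, 13.3, 4.9, 4.7, 2.6, 8.0, 2.5, 3.2, 3.0, 0.1, 2.4, 1.2; M̄R̄ = 73.0000 / 17 = 4.2941
UCL = X̄ + 3·M̄R̄/d₂ = 45.2000 + 3 × 4.2941 / 1.128 = 56.6205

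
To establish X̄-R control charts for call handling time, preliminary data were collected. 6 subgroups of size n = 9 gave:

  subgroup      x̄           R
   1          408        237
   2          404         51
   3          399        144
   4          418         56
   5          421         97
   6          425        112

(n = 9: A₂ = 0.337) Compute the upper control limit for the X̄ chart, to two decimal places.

451.65

X̄̄ = (408 + 404 + 399 + 418 + 421 + 425) / 6 = 2475.0000 / 6 = 412.5000
R̄ = (237 + 51 + 144 + 56 + 97 + 112) / 6 = 697.0000 / 6 = 116.1667
UCL = X̄̄ + A₂·R̄ = 412.5000 + 0.337 × 116.1667 = 451.6482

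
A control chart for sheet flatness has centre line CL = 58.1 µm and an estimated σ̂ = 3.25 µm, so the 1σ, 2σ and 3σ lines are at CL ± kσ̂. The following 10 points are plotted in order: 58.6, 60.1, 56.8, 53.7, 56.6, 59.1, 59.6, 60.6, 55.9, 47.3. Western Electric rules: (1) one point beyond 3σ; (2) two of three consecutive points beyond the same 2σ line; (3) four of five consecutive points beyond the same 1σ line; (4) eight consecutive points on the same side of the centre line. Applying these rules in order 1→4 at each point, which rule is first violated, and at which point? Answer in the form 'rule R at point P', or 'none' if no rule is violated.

rule 1 at point 10

Zone of each point (C = within 1σ̂, B = 1σ̂–2σ̂, A = 2σ̂–3σ̂, * = beyond 3σ̂; sign = side of CL): 1:+C, 2:+C, 3:-C, 4:-B, 5:-C, 6:+C, 7:+C, 8:+C, 9:-C, 10:-*
Rule 1 (one point beyond the 3σ limits) is satisfied at point 10.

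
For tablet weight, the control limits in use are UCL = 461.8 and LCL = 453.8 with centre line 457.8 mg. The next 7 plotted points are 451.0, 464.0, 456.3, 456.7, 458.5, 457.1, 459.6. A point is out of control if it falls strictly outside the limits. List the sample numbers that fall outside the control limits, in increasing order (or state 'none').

1, 2

Compare each point to [453.8, 461.8]: sample 1 = 451.0 < LCL; sample 2 = 464.0 > UCL.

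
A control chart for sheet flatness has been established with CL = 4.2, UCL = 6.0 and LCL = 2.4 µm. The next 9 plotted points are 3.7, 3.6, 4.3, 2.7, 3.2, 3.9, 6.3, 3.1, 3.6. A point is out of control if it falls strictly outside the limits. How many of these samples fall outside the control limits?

Compare each point to [2.4, 6.0]: sample 7 = 6.3 > UCL.

1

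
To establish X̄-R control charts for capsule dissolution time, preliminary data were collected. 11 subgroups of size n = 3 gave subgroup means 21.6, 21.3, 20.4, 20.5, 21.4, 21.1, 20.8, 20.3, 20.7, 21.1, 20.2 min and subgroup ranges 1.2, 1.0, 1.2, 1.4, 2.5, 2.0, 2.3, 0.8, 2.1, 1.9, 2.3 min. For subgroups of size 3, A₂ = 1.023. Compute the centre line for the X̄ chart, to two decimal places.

20.85

X̄̄ = (21.6 + 21.3 + 20.4 + 20.5 + 21.4 + 21.1 + 20.8 + 20.3 + 20.7 + 21.1 + 20.2) / 11 = 229.4000 / 11 = 20.8545
CL = X̄̄ = 20.8545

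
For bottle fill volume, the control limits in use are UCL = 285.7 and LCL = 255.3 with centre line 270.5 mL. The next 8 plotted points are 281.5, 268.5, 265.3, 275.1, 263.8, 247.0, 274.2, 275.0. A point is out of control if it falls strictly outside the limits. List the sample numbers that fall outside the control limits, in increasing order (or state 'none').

6

Compare each point to [255.3, 285.7]: sample 6 = 247.0 < LCL.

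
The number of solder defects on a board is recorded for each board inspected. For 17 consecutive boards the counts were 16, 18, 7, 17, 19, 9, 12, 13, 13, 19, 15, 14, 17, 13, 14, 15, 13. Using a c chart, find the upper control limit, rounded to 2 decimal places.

25.72

c̄ = (16 + 18 + 7 + 17 + 19 + 9 + 12 + 13 + 13 + 19 + 15 + 14 + 17 + 13 + 14 + 15 + 13) / 17 = 244 / 17 = 14.3529
UCL = c̄ + 3√c̄ = 14.3529 + 3 × √14.3529 = 14.3529 + 3 × 3.7885 = 25.7185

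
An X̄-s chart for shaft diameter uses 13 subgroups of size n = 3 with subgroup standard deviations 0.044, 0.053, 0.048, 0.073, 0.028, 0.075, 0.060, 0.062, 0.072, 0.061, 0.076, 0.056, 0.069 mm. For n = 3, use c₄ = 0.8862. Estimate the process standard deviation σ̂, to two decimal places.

0.07

s̄ = (0.044 + 0.053 + 0.048 + 0.073 + 0.028 + 0.075 + 0.060 + 0.062 + 0.072 + 0.061 + 0.076 + 0.056 + 0.069) / 13 = 0.0598
σ̂ = s̄ / c₄ = 0.0598 / 0.8862 = 0.0674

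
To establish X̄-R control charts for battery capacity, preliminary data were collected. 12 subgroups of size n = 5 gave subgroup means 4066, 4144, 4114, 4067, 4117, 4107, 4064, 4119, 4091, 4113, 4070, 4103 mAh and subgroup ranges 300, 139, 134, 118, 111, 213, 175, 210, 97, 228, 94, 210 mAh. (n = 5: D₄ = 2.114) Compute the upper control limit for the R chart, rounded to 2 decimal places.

R̄ = (300 + 139 + 134 + 118 + 111 + 213 + 175 + 210 + 97 + 228 + 94 + 210) / 12 = 2029.0000 / 12 = 169.0833
UCL_R = D₄·R̄ = 2.114 × 169.0833 = 357.4422

357.44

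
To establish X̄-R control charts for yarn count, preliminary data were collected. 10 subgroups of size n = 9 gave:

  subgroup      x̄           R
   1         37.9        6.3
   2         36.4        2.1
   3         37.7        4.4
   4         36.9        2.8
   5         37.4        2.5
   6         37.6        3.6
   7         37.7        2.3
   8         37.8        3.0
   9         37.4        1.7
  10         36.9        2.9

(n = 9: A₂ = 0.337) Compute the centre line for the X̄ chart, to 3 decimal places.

37.370

X̄̄ = (37.9 + 36.4 + 37.7 + 36.9 + 37.4 + 37.6 + 37.7 + 37.8 + 37.4 + 36.9) / 10 = 373.7000 / 10 = 37.3700
CL = X̄̄ = 37.3700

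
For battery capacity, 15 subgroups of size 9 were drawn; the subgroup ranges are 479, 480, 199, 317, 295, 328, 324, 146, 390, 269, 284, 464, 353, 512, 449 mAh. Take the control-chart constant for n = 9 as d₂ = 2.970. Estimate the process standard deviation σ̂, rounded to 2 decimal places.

R̄ = (479 + 480 + 199 + 317 + 295 + 328 + 324 + 146 + 390 + 269 + 284 + 464 + 353 + 512 + 449) / 15 = 352.6000
σ̂ = R̄ / d₂ = 352.6000 / 2.970 = 118.7205

118.72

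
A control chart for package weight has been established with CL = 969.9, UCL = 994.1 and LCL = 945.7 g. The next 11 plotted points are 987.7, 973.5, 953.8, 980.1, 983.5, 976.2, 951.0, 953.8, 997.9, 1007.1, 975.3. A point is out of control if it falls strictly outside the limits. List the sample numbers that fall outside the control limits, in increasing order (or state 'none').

Compare each point to [945.7, 994.1]: sample 9 = 997.9 > UCL; sample 10 = 1007.1 > UCL.

9, 10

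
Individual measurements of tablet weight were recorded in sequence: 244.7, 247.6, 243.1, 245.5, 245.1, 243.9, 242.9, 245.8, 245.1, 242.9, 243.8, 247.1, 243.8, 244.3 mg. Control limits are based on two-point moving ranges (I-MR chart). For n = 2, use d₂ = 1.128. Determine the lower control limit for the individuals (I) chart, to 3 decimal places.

X̄ = (244.7 + 247.6 + 243.1 + 245.5 + 245.1 + 243.9 + 242.9 + 245.8 + 245.1 + 242.9 + 243.8 + 247.1 + 243.8 + 244.3) / 14 = 244.6857
Moving ranges: 2.9, 4.5, 2.4, 0.4, 1.2, 1.0, 2.9, 0.7, 2.2, 0.9, 3.3, 3.3, 0.5; M̄R̄ = 26.2000 / 13 = 2.0154
LCL = X̄ − 3·M̄R̄/d₂ = 244.6857 − 3 × 2.0154 / 1.128 = 239.3256

239.326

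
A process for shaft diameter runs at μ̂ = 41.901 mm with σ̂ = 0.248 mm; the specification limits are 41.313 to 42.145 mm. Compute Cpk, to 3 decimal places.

0.328

Cpu = (USL − μ̂) / (3σ̂) = (42.145 − 41.901) / (3 × 0.248) = 0.3280; Cpl = (μ̂ − LSL) / (3σ̂) = (41.901 − 41.313) / (3 × 0.248) = 0.7903; Cpk = min(Cpu, Cpl) = 0.3280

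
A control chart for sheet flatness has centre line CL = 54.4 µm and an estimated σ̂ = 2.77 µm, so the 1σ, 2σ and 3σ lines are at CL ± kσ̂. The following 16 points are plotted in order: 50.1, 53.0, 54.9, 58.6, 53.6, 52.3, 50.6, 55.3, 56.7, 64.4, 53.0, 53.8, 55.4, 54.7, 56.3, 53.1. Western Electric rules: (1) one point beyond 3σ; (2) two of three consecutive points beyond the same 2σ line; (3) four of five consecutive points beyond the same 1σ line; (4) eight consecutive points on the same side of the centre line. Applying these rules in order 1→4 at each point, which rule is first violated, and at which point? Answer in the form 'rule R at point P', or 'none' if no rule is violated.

rule 1 at point 10

Zone of each point (C = within 1σ̂, B = 1σ̂–2σ̂, A = 2σ̂–3σ̂, * = beyond 3σ̂; sign = side of CL): 1:-B, 2:-C, 3:+C, 4:+B, 5:-C, 6:-C, 7:-B, 8:+C, 9:+C, 10:+*, 11:-C, 12:-C, 13:+C, 14:+C, 15:+C, 16:-C
Rule 1 (one point beyond the 3σ limits) is satisfied at point 10.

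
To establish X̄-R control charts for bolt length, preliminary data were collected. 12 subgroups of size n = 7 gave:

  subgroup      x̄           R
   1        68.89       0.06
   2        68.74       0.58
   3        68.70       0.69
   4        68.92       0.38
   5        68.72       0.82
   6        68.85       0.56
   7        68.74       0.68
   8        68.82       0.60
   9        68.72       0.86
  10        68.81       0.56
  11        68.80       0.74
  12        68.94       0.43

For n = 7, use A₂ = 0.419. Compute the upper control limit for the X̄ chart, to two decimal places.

X̄̄ = (68.89 + 68.74 + 68.70 + 68.92 + 68.72 + 68.85 + 68.74 + 68.82 + 68.72 + 68.81 + 68.80 + 68.94) / 12 = 825.6500 / 12 = 68.8042
R̄ = (0.06 + 0.58 + 0.69 + 0.38 + 0.82 + 0.56 + 0.68 + 0.60 + 0.86 + 0.56 + 0.74 + 0.43) / 12 = 6.9600 / 12 = 0.5800
UCL = X̄̄ + A₂·R̄ = 68.8042 + 0.419 × 0.5800 = 69.0472

69.05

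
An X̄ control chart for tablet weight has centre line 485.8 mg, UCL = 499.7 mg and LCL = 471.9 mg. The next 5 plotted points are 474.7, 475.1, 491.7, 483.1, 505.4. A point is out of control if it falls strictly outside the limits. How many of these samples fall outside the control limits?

1

Compare each point to [471.9, 499.7]: sample 5 = 505.4 > UCL.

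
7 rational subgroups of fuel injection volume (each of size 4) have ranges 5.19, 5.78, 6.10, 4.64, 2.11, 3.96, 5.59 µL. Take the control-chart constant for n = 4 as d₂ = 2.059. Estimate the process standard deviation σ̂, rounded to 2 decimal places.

R̄ = (5.19 + 5.78 + 6.10 + 4.64 + 2.11 + 3.96 + 5.59) / 7 = 4.7671
σ̂ = R̄ / d₂ = 4.7671 / 2.059 = 2.3153

2.32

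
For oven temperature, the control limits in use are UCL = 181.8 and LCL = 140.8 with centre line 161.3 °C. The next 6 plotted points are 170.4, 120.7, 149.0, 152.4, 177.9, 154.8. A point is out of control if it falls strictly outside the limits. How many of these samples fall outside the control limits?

Compare each point to [140.8, 181.8]: sample 2 = 120.7 < LCL.

1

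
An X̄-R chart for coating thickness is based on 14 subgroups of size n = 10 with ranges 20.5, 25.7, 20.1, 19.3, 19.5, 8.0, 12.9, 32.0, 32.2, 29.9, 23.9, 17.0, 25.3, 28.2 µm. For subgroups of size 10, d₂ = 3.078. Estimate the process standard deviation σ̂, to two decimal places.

R̄ = (20.5 + 25.7 + 20.1 + 19.3 + 19.5 + 8.0 + 12.9 + 32.0 + 32.2 + 29.9 + 23.9 + 17.0 + 25.3 + 28.2) / 14 = 22.4643
σ̂ = R̄ / d₂ = 22.4643 / 3.078 = 7.2983

7.30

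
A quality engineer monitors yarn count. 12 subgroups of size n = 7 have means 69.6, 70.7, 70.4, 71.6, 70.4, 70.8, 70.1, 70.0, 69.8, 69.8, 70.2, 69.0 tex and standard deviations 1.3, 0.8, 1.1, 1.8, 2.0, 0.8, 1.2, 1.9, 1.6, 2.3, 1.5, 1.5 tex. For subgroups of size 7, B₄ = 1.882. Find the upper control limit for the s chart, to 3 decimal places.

2.792

s̄ = (1.3 + 0.8 + 1.1 + 1.8 + 2.0 + 0.8 + 1.2 + 1.9 + 1.6 + 2.3 + 1.5 + 1.5) / 12 = 1.4833
UCL_s = B₄·s̄ = 1.882 × 1.4833 = 2.7916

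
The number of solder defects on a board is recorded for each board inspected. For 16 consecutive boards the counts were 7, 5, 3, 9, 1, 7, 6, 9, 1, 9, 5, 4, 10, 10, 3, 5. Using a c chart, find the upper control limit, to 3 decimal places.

13.147

c̄ = (7 + 5 + 3 + 9 + 1 + 7 + 6 + 9 + 1 + 9 + 5 + 4 + 10 + 10 + 3 + 5) / 16 = 94 / 16 = 5.8750
UCL = c̄ + 3√c̄ = 5.8750 + 3 × √5.8750 = 5.8750 + 3 × 2.4238 = 13.1465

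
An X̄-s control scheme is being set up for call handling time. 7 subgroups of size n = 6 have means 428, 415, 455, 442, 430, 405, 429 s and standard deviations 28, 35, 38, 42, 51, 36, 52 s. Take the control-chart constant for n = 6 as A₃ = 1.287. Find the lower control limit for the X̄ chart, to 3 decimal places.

X̄̄ = (428 + 415 + 455 + 442 + 430 + 405 + 429) / 7 = 429.1429
s̄ = (28 + 35 + 38 + 42 + 51 + 36 + 52) / 7 = 40.2857
LCL = X̄̄ − A₃·s̄ = 429.1429 − 1.287 × 40.2857 = 377.2951

377.295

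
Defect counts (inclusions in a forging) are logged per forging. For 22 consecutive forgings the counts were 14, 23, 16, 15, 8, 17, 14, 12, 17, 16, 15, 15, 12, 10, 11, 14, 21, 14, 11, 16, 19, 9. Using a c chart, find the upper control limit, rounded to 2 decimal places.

c̄ = (14 + 23 + 16 + 15 + 8 + 17 + 14 + 12 + 17 + 16 + 15 + 15 + 12 + 10 + 11 + 14 + 21 + 14 + 11 + 16 + 19 + 9) / 22 = 319 / 22 = 14.5000
UCL = c̄ + 3√c̄ = 14.5000 + 3 × √14.5000 = 14.5000 + 3 × 3.8079 = 25.9237

25.92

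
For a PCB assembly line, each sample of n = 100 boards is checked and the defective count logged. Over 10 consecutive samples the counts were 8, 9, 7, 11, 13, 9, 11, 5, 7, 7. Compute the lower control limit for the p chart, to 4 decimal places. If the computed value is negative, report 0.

p̄ = Σdᵢ / (k·n) = 87 / (10 × 100) = 0.08700
LCL = p̄ − 3·√(p̄(1−p̄)/n) = 0.08700 − 3 × 0.02818 = 0.00245

0.0024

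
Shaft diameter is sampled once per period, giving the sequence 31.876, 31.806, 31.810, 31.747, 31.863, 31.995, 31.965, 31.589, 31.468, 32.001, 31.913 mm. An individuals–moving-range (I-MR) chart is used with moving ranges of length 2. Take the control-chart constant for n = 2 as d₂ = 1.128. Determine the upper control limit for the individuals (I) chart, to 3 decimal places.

X̄ = (31.876 + 31.806 + 31.810 + 31.747 + 31.863 + 31.995 + 31.965 + 31.589 + 31.468 + 32.001 + 31.913) / 11 = 31.8212
Moving ranges: 0.070, 0.004, 0.063, 0.116, 0.132, 0.030, 0.376, 0.121, 0.533, 0.088; M̄R̄ = 1.5330 / 10 = 0.1533
UCL = X̄ + 3·M̄R̄/d₂ = 31.8212 + 3 × 0.1533 / 1.128 = 32.2289

32.229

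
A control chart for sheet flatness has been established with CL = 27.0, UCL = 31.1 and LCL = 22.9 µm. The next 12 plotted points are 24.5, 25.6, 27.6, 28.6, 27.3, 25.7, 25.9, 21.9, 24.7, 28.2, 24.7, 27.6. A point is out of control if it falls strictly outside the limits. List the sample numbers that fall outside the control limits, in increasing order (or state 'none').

Compare each point to [22.9, 31.1]: sample 8 = 21.9 < LCL.

8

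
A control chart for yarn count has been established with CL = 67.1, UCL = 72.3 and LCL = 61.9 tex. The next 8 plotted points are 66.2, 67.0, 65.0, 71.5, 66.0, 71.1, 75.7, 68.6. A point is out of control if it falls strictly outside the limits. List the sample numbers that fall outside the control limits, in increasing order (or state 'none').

Compare each point to [61.9, 72.3]: sample 7 = 75.7 > UCL.

7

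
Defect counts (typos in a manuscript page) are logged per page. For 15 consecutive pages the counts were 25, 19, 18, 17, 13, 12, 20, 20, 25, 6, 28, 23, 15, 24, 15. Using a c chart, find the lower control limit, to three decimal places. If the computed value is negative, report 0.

c̄ = (25 + 19 + 18 + 17 + 13 + 12 + 20 + 20 + 25 + 6 + 28 + 23 + 15 + 24 + 15) / 15 = 280 / 15 = 18.6667
LCL = c̄ − 3√c̄ = 18.6667 − 3 × 4.3205 = 5.7052

5.705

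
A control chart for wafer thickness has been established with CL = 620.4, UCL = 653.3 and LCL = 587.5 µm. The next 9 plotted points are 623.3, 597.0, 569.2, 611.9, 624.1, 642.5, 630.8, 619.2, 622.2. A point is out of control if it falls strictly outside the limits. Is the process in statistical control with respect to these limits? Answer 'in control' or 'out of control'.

out of control

Compare each point to [587.5, 653.3]: sample 3 = 569.2 < LCL.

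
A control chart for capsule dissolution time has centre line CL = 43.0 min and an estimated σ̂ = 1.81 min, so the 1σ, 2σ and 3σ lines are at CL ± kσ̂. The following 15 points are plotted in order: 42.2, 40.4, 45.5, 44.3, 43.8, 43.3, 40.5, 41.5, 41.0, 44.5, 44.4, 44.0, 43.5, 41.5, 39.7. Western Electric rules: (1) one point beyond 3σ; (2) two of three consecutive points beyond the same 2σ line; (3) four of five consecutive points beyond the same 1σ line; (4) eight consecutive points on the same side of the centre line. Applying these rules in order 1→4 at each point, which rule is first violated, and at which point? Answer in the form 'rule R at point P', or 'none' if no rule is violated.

Zone of each point (C = within 1σ̂, B = 1σ̂–2σ̂, A = 2σ̂–3σ̂, * = beyond 3σ̂; sign = side of CL): 1:-C, 2:-B, 3:+B, 4:+C, 5:+C, 6:+C, 7:-B, 8:-C, 9:-B, 10:+C, 11:+C, 12:+C, 13:+C, 14:-C, 15:-B
No rule fires across all 15 points.

none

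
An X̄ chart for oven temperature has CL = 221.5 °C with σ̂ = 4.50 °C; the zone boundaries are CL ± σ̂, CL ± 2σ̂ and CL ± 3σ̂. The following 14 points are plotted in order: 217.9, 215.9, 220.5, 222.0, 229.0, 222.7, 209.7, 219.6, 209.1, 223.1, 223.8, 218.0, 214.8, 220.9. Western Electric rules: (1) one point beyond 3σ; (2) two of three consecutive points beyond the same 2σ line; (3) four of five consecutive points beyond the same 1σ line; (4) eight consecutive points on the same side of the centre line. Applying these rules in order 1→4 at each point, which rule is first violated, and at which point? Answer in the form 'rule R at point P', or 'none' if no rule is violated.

rule 2 at point 9

Zone of each point (C = within 1σ̂, B = 1σ̂–2σ̂, A = 2σ̂–3σ̂, * = beyond 3σ̂; sign = side of CL): 1:-C, 2:-B, 3:-C, 4:+C, 5:+B, 6:+C, 7:-A, 8:-C, 9:-A, 10:+C, 11:+C, 12:-C, 13:-B, 14:-C
Rule 2 (two of three consecutive points beyond the same 2σ limit) is satisfied at point 9.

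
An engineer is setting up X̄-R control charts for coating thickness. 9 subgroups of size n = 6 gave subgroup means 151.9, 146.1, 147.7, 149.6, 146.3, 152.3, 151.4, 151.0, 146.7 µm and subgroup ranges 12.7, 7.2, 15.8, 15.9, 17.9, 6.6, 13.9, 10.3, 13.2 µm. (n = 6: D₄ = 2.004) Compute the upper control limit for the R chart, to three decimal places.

R̄ = (12.7 + 7.2 + 15.8 + 15.9 + 17.9 + 6.6 + 13.9 + 10.3 + 13.2) / 9 = 113.5000 / 9 = 12.6111
UCL_R = D₄·R̄ = 2.004 × 12.6111 = 25.2727

25.273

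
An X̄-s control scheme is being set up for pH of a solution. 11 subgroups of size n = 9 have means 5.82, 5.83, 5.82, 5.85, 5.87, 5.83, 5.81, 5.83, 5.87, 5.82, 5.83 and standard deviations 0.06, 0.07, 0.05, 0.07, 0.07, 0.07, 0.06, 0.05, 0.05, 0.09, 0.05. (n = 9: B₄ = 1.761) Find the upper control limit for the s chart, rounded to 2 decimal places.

s̄ = (0.06 + 0.07 + 0.05 + 0.07 + 0.07 + 0.07 + 0.06 + 0.05 + 0.05 + 0.09 + 0.05) / 11 = 0.0627
UCL_s = B₄·s̄ = 1.761 × 0.0627 = 0.1105

0.11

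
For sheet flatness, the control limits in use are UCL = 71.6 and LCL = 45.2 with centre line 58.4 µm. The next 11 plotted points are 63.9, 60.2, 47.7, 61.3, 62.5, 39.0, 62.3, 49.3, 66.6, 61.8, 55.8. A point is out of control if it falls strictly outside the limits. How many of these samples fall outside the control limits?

1

Compare each point to [45.2, 71.6]: sample 6 = 39.0 < LCL.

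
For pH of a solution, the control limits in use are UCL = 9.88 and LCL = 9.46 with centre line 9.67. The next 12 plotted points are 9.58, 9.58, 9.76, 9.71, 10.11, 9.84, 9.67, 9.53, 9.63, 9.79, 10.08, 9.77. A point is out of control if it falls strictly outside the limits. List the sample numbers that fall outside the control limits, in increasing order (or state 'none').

5, 11

Compare each point to [9.46, 9.88]: sample 5 = 10.11 > UCL; sample 11 = 10.08 > UCL.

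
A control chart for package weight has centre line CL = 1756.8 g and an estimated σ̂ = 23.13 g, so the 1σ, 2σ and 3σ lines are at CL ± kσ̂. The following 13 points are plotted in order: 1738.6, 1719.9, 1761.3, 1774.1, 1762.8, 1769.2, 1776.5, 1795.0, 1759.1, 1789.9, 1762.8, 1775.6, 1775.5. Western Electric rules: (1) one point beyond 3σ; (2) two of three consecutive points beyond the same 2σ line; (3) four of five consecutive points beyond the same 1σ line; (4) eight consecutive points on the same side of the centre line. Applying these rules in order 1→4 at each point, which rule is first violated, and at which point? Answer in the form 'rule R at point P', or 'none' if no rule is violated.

rule 4 at point 10

Zone of each point (C = within 1σ̂, B = 1σ̂–2σ̂, A = 2σ̂–3σ̂, * = beyond 3σ̂; sign = side of CL): 1:-C, 2:-B, 3:+C, 4:+C, 5:+C, 6:+C, 7:+C, 8:+B, 9:+C, 10:+B, 11:+C, 12:+C, 13:+C
Rule 4 (eight consecutive points on the same side of the centre line) is satisfied at point 10.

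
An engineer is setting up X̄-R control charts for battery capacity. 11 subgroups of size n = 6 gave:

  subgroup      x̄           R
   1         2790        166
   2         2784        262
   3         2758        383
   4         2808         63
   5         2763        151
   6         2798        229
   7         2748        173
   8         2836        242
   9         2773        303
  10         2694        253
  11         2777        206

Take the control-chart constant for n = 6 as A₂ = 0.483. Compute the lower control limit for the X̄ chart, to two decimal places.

2668.62

X̄̄ = (2790 + 2784 + 2758 + 2808 + 2763 + 2798 + 2748 + 2836 + 2773 + 2694 + 2777) / 11 = 30529.0000 / 11 = 2775.3636
R̄ = (166 + 262 + 383 + 63 + 151 + 229 + 173 + 242 + 303 + 253 + 206) / 11 = 2431.0000 / 11 = 221.0000
LCL = X̄̄ − A₂·R̄ = 2775.3636 − 0.483 × 221.0000 = 2668.6206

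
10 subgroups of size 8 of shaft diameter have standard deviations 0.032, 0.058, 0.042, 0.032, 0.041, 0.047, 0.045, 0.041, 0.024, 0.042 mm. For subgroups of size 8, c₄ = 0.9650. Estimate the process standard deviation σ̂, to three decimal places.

0.042

s̄ = (0.032 + 0.058 + 0.042 + 0.032 + 0.041 + 0.047 + 0.045 + 0.041 + 0.024 + 0.042) / 10 = 0.0404
σ̂ = s̄ / c₄ = 0.0404 / 0.9650 = 0.0419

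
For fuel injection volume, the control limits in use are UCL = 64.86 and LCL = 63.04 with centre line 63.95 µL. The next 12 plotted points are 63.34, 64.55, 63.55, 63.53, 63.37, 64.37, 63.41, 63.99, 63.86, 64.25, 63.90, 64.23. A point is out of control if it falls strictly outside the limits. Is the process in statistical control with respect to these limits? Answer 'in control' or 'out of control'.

All 12 points lie within [63.04, 64.86].

in control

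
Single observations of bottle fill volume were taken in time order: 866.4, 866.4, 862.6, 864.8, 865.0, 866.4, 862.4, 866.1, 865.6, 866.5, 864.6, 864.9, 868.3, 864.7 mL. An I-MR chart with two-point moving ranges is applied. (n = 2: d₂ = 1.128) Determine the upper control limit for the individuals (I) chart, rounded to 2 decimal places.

X̄ = (866.4 + 866.4 + 862.6 + 864.8 + 865.0 + 866.4 + 862.4 + 866.1 + 865.6 + 866.5 + 864.6 + 864.9 + 868.3 + 864.7) / 14 = 865.3357
Moving ranges: 0.0, 3.8, 2.2, 0.2, 1.4, 4.0, 3.7, 0.5, 0.9, 1.9, 0.3, 3.4, 3.6; M̄R̄ = 25.9000 / 13 = 1.9923
UCL = X̄ + 3·M̄R̄/d₂ = 865.3357 + 3 × 1.9923 / 1.128 = 870.6344

870.63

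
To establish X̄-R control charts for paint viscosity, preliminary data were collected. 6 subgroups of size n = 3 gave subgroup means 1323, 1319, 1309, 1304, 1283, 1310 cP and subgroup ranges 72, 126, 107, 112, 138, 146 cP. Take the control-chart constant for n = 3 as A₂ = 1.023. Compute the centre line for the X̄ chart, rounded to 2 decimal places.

1308.00

X̄̄ = (1323 + 1319 + 1309 + 1304 + 1283 + 1310) / 6 = 7848.0000 / 6 = 1308.0000
CL = X̄̄ = 1308.0000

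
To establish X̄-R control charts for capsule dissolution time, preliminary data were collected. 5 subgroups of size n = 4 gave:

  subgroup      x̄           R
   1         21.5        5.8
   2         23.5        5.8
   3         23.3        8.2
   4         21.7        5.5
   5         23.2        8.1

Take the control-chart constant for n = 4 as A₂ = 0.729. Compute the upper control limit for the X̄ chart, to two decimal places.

X̄̄ = (21.5 + 23.5 + 23.3 + 21.7 + 23.2) / 5 = 113.2000 / 5 = 22.6400
R̄ = (5.8 + 5.8 + 8.2 + 5.5 + 8.1) / 5 = 33.4000 / 5 = 6.6800
UCL = X̄̄ + A₂·R̄ = 22.6400 + 0.729 × 6.6800 = 27.5097

27.51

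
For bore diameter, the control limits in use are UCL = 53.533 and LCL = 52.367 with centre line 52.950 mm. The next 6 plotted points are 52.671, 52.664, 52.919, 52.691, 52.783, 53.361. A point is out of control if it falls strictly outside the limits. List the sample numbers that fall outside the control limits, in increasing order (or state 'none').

none

All 6 points lie within [52.367, 53.533].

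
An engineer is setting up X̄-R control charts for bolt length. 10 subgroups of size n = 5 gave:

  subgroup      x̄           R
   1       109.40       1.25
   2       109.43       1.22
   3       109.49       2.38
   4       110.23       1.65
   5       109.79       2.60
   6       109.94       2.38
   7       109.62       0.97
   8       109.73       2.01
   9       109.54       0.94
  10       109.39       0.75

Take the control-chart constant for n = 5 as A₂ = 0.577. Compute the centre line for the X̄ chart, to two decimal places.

X̄̄ = (109.40 + 109.43 + 109.49 + 110.23 + 109.79 + 109.94 + 109.62 + 109.73 + 109.54 + 109.39) / 10 = 1096.5600 / 10 = 109.6560
CL = X̄̄ = 109.6560

109.66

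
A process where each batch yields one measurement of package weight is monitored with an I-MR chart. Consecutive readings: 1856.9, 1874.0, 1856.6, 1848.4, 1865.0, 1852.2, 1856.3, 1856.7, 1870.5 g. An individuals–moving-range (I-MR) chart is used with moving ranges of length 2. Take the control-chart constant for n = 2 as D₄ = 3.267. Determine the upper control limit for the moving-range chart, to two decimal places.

Moving ranges: 17.1, 17.4, 8.2, 16.6, 12.8, 4.1, 0.4, 13.8; M̄R̄ = 90.4000 / 8 = 11.3000
UCL_MR = D₄·M̄R̄ = 3.267 × 11.3000 = 36.9171

36.92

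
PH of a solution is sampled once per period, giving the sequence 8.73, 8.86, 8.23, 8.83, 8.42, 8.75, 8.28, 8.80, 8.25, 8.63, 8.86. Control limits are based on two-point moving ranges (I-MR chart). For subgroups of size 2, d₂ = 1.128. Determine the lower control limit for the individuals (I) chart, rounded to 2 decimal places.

X̄ = (8.73 + 8.86 + 8.23 + 8.83 + 8.42 + 8.75 + 8.28 + 8.80 + 8.25 + 8.63 + 8.86) / 11 = 8.6036
Moving ranges: 0.13, 0.63, 0.60, 0.41, 0.33, 0.47, 0.52, 0.55, 0.38, 0.23; M̄R̄ = 4.2500 / 10 = 0.4250
LCL = X̄ − 3·M̄R̄/d₂ = 8.6036 − 3 × 0.4250 / 1.128 = 7.4733

7.47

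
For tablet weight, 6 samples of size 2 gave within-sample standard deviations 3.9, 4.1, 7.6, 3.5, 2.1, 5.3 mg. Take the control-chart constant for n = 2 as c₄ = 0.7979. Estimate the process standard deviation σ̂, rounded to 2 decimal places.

s̄ = (3.9 + 4.1 + 7.6 + 3.5 + 2.1 + 5.3) / 6 = 4.4167
σ̂ = s̄ / c₄ = 4.4167 / 0.7979 = 5.5354

5.54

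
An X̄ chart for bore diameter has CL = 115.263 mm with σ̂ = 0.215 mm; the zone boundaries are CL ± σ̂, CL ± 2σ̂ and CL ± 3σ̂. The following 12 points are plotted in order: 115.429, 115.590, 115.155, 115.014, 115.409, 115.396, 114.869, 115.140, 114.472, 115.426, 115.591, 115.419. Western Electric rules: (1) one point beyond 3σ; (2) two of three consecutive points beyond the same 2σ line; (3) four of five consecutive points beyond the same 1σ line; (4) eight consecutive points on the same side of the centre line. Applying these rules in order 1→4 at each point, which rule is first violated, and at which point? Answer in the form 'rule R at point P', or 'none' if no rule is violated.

rule 1 at point 9

Zone of each point (C = within 1σ̂, B = 1σ̂–2σ̂, A = 2σ̂–3σ̂, * = beyond 3σ̂; sign = side of CL): 1:+C, 2:+B, 3:-C, 4:-B, 5:+C, 6:+C, 7:-B, 8:-C, 9:-*, 10:+C, 11:+B, 12:+C
Rule 1 (one point beyond the 3σ limits) is satisfied at point 9.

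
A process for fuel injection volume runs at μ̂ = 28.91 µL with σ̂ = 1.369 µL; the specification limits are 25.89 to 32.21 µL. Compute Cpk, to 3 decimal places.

Cpu = (USL − μ̂) / (3σ̂) = (32.21 − 28.91) / (3 × 1.369) = 0.8035; Cpl = (μ̂ − LSL) / (3σ̂) = (28.91 − 25.89) / (3 × 1.369) = 0.7353; Cpk = min(Cpu, Cpl) = 0.7353

0.735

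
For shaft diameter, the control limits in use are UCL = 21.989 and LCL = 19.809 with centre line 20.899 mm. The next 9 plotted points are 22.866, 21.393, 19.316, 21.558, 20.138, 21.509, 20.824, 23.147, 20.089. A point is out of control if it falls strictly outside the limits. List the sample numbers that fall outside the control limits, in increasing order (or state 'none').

Compare each point to [19.809, 21.989]: sample 1 = 22.866 > UCL; sample 3 = 19.316 < LCL; sample 8 = 23.147 > UCL.

1, 3, 8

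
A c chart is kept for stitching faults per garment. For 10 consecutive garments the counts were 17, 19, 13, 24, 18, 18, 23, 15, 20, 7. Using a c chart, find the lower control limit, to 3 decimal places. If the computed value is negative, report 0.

c̄ = (17 + 19 + 13 + 24 + 18 + 18 + 23 + 15 + 20 + 7) / 10 = 174 / 10 = 17.4000
LCL = c̄ − 3√c̄ = 17.4000 − 3 × 4.1713 = 4.8860

4.886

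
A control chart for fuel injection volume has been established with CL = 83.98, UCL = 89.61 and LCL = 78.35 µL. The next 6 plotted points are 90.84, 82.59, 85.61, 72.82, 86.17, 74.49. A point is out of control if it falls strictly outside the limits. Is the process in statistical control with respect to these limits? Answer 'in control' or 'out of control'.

Compare each point to [78.35, 89.61]: sample 1 = 90.84 > UCL; sample 4 = 72.82 < LCL; sample 6 = 74.49 < LCL.

out of control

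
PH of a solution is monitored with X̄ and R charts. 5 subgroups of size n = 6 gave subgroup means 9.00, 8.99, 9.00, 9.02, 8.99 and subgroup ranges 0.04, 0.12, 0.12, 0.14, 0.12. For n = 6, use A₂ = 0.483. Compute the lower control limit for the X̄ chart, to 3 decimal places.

8.948

X̄̄ = (9.00 + 8.99 + 9.00 + 9.02 + 8.99) / 5 = 45.0000 / 5 = 9.0000
R̄ = (0.04 + 0.12 + 0.12 + 0.14 + 0.12) / 5 = 0.5400 / 5 = 0.1080
LCL = X̄̄ − A₂·R̄ = 9.0000 − 0.483 × 0.1080 = 8.9478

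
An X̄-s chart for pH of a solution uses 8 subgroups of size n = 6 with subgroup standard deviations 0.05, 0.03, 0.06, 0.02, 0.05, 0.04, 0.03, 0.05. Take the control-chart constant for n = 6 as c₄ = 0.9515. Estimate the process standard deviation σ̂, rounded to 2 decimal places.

s̄ = (0.05 + 0.03 + 0.06 + 0.02 + 0.05 + 0.04 + 0.03 + 0.05) / 8 = 0.0413
σ̂ = s̄ / c₄ = 0.0413 / 0.9515 = 0.0434

0.04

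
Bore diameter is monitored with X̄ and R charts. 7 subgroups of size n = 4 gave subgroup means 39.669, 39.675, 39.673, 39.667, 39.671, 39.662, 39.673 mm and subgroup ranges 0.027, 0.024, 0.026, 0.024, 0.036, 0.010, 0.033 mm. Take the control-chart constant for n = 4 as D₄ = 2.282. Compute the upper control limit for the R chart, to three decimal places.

R̄ = (0.027 + 0.024 + 0.026 + 0.024 + 0.036 + 0.010 + 0.033) / 7 = 0.1800 / 7 = 0.0257
UCL_R = D₄·R̄ = 2.282 × 0.0257 = 0.0587

0.059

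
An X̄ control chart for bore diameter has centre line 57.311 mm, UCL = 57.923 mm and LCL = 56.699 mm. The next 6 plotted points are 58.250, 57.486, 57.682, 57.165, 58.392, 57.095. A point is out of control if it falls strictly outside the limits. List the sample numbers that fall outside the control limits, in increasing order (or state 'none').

1, 5

Compare each point to [56.699, 57.923]: sample 1 = 58.250 > UCL; sample 5 = 58.392 > UCL.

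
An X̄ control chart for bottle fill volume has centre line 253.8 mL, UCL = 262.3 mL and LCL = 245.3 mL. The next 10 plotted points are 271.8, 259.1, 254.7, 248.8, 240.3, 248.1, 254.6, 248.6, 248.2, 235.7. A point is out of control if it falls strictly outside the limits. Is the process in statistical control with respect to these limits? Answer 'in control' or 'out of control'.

Compare each point to [245.3, 262.3]: sample 1 = 271.8 > UCL; sample 5 = 240.3 < LCL; sample 10 = 235.7 < LCL.

out of control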